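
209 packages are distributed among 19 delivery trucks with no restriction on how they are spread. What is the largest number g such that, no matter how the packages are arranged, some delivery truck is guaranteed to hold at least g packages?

11

The 19 delivery trucks are the holes and the 209 packages are the pigeons.
If every delivery truck held at most 10 packages, the total would be at most 19 × 10 = 190, which is less than 209.
So some delivery truck holds at least ⌈209/19⌉ = 11 packages.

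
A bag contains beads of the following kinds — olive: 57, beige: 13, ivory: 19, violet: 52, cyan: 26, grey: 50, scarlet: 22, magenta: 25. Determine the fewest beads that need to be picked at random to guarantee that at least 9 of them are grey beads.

In the worst case for collecting grey beads, every non-grey bead comes out first.
There are 57 + 13 + 19 + 52 + 26 + 22 + 25 = 214 non-grey beads altogether.
After those, each further bead must be grey, so 214 + 9 = 223 draws guarantee 9 grey beads.

223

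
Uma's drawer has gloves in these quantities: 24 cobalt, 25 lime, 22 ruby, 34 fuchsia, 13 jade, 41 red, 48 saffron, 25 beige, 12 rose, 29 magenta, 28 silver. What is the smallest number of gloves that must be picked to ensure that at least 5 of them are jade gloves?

In the worst case for collecting jade gloves, every non-jade glove comes out first.
There are 24 + 25 + 22 + 34 + 41 + 48 + 25 + 12 + 29 + 28 = 288 non-jade gloves altogether.
After those, each further glove must be jade, so 288 + 5 = 293 draws guarantee 5 jade gloves.

293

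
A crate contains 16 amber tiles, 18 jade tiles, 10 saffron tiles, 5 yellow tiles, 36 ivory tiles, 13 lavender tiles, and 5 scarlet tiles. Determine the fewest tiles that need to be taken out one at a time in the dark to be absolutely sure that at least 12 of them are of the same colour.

An adversary could hand out at most 11 tiles per colour (saffron, yellow, scarlet run out sooner): 11 + 11 + 10 + 5 + 11 + 11 + 5 = 64 tiles and still no colour has 12.
One more tile lands in a colour already at 11, so 65 draws are enough and 64 are not.

65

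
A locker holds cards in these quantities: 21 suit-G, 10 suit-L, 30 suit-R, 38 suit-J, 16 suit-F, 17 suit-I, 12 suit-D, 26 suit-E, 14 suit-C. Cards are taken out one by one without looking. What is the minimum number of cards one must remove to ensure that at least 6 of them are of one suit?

The 9 suits are the holes; the cards drawn are the pigeons.
To avoid 6 of any one suit, the worst case takes at most 5 of each suit.
That gives 5 + 5 + 5 + 5 + 5 + 5 + 5 + 5 + 5 = 45 cards with no suit reaching 6.
The next card forces some suit to 6, so 45 + 1 = 46.

46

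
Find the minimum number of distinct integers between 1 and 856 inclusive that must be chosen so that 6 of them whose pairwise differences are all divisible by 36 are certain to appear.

Integers whose pairwise differences are multiples of 36 are exactly those sharing a remainder mod 36. By the pigeonhole principle, the 36 residue classes mod 36 are the pigeonholes.
With 180 integers one could put 5 in each residue class and have no class reach 6.
The 181st integer pushes some class to 6, so 36·5 + 1 = 181.

181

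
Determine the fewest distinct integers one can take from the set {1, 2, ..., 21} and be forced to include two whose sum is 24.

13

Group the elements by complementary pair {x, 24−x}: {3,21}, {4,20}, {5,19}, …, giving 9 two-element pairs, the single value 12 (it cannot pair with itself since the integers are distinct), and 2 integers whose partner 24−x falls outside [1,21].
Treating each of those 12 groups as a pigeonhole, one can pick one integer per group — 12 integers — with no two summing to 24.
The 13th integer lands in an occupied pair, forcing a sum of 24.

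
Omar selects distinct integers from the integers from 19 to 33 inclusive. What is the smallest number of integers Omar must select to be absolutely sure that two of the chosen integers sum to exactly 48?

11

Two chosen integers sum to 48 exactly when both halves of some pair {x, 48−x} with 19 ≤ x ≤ 48−x ≤ 29 are chosen — 5 such pairs.
The remaining 5 elements (those with no distinct partner in range) can never complete a 48-sum, so the worst case takes all of them and one from each pair: 5 + 5 = 10.
Pigeonhole: the 11th integer has to be the second member of some pair, so 10 + 1 = 11.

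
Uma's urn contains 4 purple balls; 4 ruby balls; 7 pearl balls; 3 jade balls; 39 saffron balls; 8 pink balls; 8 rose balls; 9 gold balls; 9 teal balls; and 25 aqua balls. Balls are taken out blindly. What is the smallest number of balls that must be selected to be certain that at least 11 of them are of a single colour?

73

By pigeonhole, the 10 colours are the holes; the balls drawn are the pigeons.
To avoid 11 of any one colour, the worst case takes at most 10 of each colour, or every ball of a colour that has fewer than 10.
That gives 4 + 4 + 7 + 3 + 10 + 8 + 8 + 9 + 9 + 10 = 72 balls with no colour reaching 11.
The next ball forces some colour to 11, so 72 + 1 = 73.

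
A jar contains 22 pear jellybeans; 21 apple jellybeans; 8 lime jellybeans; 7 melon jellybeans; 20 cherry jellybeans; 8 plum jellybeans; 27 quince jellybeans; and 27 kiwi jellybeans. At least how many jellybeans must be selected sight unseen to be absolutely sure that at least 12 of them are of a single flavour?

79

An adversary could hand out at most 11 jellybeans per flavour (lime, melon, plum run out sooner): 11 + 11 + 8 + 7 + 11 + 8 + 11 + 11 = 78 jellybeans and still no flavour has 12.
One more jellybean lands in a flavour already at 11, so 79 draws are enough and 78 are not.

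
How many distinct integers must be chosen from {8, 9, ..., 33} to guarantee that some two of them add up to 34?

Two chosen integers sum to 34 exactly when both halves of some pair {x, 34−x} with 8 ≤ x ≤ 34−x ≤ 26 are chosen — 9 such pairs.
The remaining 8 elements (those with no distinct partner in range) can never complete a 34-sum, so the worst case takes all of them and one from each pair: 8 + 9 = 17.
The 18th integer has to be the second member of some pair, so 17 + 1 = 18.

18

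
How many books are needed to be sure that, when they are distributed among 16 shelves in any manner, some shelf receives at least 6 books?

81

With 80 books one could put exactly 5 in each of the 16 shelves, and no shelf would reach 6.
One more book must land in a shelf that already has 5, giving it 6.
So 16 × 5 + 1 = 81 books are required.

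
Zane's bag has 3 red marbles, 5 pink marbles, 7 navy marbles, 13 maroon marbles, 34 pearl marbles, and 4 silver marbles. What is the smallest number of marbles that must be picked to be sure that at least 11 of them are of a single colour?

40

An adversary could hand out at most 10 marbles per colour (4 colours run out sooner): 3 + 5 + 7 + 10 + 10 + 4 = 39 marbles and still no colour has 11.
By pigeonhole, one more marble lands in a colour already at 10, so 40 draws are enough and 39 are not.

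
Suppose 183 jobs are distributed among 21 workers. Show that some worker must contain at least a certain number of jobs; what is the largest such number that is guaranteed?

By pigeonhole, the 21 workers are the holes and the 183 jobs are the pigeons.
If every worker held at most 8 jobs, the total would be at most 21 × 8 = 168, which is less than 183.
So some worker holds at least ⌈183/21⌉ = 9 jobs.

9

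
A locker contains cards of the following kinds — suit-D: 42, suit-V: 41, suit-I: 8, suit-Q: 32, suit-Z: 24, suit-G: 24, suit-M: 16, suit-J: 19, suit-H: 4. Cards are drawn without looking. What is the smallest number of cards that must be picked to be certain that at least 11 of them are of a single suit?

83

By pigeonhole, the 9 suits are the holes; the cards drawn are the pigeons.
To avoid 11 of any one suit, the worst case takes at most 10 of each suit, or every card of a suit that has fewer than 10.
That gives 10 + 10 + 8 + 10 + 10 + 10 + 10 + 10 + 4 = 82 cards with no suit reaching 11.
The next card forces some suit to 11, so 82 + 1 = 83.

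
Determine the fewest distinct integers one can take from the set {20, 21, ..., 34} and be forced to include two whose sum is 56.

A set avoiding the sum 56 can contain at most one of each pair {x, 56−x}, plus the 3 elements whose complement lies outside the range or equal to its own complement.
The integers 20, …, 28 (9 of them) are such a set: any two sum to at least 20+21 = 41 and at most 27+28 = 55 < 56.
By pigeonhole, any 10th integer completes one of the 6 pairs, so 10 choices force a sum of 56.

10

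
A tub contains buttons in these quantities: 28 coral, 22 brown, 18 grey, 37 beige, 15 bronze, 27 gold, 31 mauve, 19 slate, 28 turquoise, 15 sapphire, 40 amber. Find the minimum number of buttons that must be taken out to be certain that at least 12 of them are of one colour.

122

An adversary could hand out at most 11 buttons per colour: 11 + 11 + 11 + 11 + 11 + 11 + 11 + 11 + 11 + 11 + 11 = 121 buttons and still no colour has 12.
One more button lands in a colour already at 11, so 122 draws are enough and 121 are not.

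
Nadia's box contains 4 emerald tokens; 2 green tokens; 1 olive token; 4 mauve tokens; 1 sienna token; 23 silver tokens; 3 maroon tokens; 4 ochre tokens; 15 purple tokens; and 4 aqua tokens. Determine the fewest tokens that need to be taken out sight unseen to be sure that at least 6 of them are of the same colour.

An adversary could hand out at most 5 tokens per colour (8 colours run out sooner): 4 + 2 + 1 + 4 + 1 + 5 + 3 + 4 + 5 + 4 = 33 tokens and still no colour has 6.
By pigeonhole, one more token lands in a colour already at 5, so 34 draws are enough and 33 are not.

34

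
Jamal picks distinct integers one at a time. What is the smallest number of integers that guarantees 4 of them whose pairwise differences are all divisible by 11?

34

Integers whose pairwise differences are multiples of 11 are exactly those sharing a remainder mod 11. Pigeonhole: the 11 residue classes mod 11 are the pigeonholes.
With 33 integers one could put 3 in each residue class and have no class reach 4.
The 34th integer pushes some class to 4, so 11·3 + 1 = 34.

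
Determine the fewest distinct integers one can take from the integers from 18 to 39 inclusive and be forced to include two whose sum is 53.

Group the elements by complementary pair {x, 53−x}: {18,35}, {19,34}, {20,33}, …, giving 9 two-element pairs and 4 integers whose partner 53−x falls outside [18,39].
Treating each of those 13 groups as a pigeonhole, one can pick one integer per group — 13 integers — with no two summing to 53.
The 14th integer lands in an occupied pair, forcing a sum of 53.

14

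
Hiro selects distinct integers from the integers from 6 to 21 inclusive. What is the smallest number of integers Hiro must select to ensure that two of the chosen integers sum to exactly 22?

12

A set avoiding the sum 22 can contain at most one of each pair {x, 22−x}, plus the 6 elements whose complement lies outside the range or equal to its own complement.
The integers 11, …, 21 (11 of them) are such a set: any two sum to at least 11+12 = 23 > 22.
By pigeonhole, any 12th integer completes one of the 5 pairs, so 12 choices force a sum of 22.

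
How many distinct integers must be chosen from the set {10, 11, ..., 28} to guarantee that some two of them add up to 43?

A set avoiding the sum 43 can contain at most one of each pair {x, 43−x}, plus the 5 elements whose complement lies outside the range.
The integers 10, …, 21 (12 of them) are such a set: any two sum to at least 10+11 = 21 and at most 20+21 = 41 < 43.
Any 13th integer completes one of the 7 pairs, so 13 choices force a sum of 43.

13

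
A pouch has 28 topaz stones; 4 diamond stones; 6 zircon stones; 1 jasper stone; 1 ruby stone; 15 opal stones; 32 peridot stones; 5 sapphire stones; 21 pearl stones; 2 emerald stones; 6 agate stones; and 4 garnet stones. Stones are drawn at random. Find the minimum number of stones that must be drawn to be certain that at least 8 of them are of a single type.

By the pigeonhole principle, the 12 types are the holes; the stones drawn are the pigeons.
To avoid 8 of any one type, the worst case takes at most 7 of each type, or every stone of a type that has fewer than 7.
That gives 7 + 4 + 6 + 1 + 1 + 7 + 7 + 5 + 7 + 2 + 6 + 4 = 57 stones with no type reaching 8.
The next stone forces some type to 8, so 57 + 1 = 58.

58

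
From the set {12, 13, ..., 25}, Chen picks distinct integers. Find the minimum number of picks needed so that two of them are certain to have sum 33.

10

A set avoiding the sum 33 can contain at most one of each pair {x, 33−x}, plus the 4 elements whose complement lies outside the range.
The integers 17, …, 25 (9 of them) are such a set: any two sum to at least 17+18 = 35 > 33.
By the pigeonhole principle, any 10th integer completes one of the 5 pairs, so 10 choices force a sum of 33.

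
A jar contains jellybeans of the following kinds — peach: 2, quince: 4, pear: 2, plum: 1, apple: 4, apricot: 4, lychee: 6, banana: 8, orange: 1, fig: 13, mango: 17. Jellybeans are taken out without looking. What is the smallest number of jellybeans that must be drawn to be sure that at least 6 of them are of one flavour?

39

An adversary could hand out at most 5 jellybeans per flavour (7 flavours run out sooner): 2 + 4 + 2 + 1 + 4 + 4 + 5 + 5 + 1 + 5 + 5 = 38 jellybeans and still no flavour has 6.
One more jellybean lands in a flavour already at 5, so 39 draws are enough and 38 are not.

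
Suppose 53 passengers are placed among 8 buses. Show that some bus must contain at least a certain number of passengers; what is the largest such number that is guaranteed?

By pigeonhole, the 8 buses are the holes and the 53 passengers are the pigeons.
If every bus held at most 6 passengers, the total would be at most 8 × 6 = 48, which is less than 53.
So some bus holds at least ⌈53/8⌉ = 7 passengers.

7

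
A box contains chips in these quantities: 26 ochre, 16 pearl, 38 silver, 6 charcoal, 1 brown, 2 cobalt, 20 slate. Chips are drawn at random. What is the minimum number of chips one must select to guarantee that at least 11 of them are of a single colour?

By the pigeonhole principle, the 7 colours are the holes; the chips drawn are the pigeons.
To avoid 11 of any one colour, the worst case takes at most 10 of each colour, or every chip of a colour that has fewer than 10.
That gives 10 + 10 + 10 + 6 + 1 + 2 + 10 = 49 chips with no colour reaching 11.
The next chip forces some colour to 11, so 49 + 1 = 50.

50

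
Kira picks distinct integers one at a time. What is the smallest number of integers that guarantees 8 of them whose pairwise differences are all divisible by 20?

Integers whose pairwise differences are multiples of 20 are exactly those sharing a remainder mod 20. By pigeonhole, the 20 residue classes mod 20 are the pigeonholes.
With 140 integers one could put 7 in each residue class and have no class reach 8.
The 141st integer pushes some class to 8, so 20·7 + 1 = 141.

141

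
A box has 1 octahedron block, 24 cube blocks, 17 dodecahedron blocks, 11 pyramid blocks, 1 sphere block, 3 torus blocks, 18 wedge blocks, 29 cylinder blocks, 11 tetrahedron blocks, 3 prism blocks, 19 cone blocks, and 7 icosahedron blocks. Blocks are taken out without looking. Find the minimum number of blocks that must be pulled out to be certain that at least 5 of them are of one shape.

Put each drawn block into a box by shape. The largest draw with every box below 5 takes min(count, 4) from each shape; shapes with fewer than 4 contribute all they have.
Σ min(cᵢ, 4) = 1 + 4 + 4 + 4 + 1 + 3 + 4 + 4 + 4 + 3 + 4 + 4 = 40.
Draw number 40 + 1 = 41 must push one box to 5.

41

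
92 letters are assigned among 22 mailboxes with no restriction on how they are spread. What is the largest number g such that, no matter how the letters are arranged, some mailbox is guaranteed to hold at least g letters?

By pigeonhole, the 22 mailboxes are the holes and the 92 letters are the pigeons.
If every mailbox held at most 4 letters, the total would be at most 22 × 4 = 88, which is less than 92.
So some mailbox holds at least ⌈92/22⌉ = 5 letters.

5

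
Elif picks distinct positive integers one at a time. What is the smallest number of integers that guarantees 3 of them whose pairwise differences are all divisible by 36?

Integers whose pairwise differences are multiples of 36 are exactly those sharing a remainder mod 36. By the pigeonhole principle, the 36 residue classes mod 36 are the pigeonholes.
With 72 integers one could put 2 in each residue class and have no class reach 3.
The 73rd integer pushes some class to 3, so 36·2 + 1 = 73.

73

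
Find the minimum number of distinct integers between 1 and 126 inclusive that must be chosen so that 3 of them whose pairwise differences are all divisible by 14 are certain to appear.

29

Integers whose pairwise differences are multiples of 14 are exactly those sharing a remainder mod 14. The 14 residue classes mod 14 are the pigeonholes.
With 28 integers one could put 2 in each residue class and have no class reach 3.
The 29th integer pushes some class to 3, so 14·2 + 1 = 29.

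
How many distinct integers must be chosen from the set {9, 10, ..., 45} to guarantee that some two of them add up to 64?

A set avoiding the sum 64 can contain at most one of each pair {x, 64−x}, plus the 11 elements whose complement lies outside the range or equal to its own complement.
The integers 9, …, 32 (24 of them) are such a set: any two sum to at least 9+10 = 19 and at most 31+32 = 63 < 64.
Pigeonhole: any 25th integer completes one of the 13 pairs, so 25 choices force a sum of 64.

25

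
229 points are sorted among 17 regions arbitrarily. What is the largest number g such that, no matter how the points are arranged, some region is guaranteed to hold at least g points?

14

By the pigeonhole principle, the 17 regions are the holes and the 229 points are the pigeons.
If every region held at most 13 points, the total would be at most 17 × 13 = 221, which is less than 229.
So some region holds at least ⌈229/17⌉ = 14 points.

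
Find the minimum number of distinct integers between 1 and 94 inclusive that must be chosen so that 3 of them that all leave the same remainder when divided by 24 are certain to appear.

Pigeonhole: the 24 residue classes mod 24 are the pigeonholes.
With 48 integers one could put 2 in each residue class and have no class reach 3.
The 49th integer pushes some class to 3, so 24·2 + 1 = 49.

49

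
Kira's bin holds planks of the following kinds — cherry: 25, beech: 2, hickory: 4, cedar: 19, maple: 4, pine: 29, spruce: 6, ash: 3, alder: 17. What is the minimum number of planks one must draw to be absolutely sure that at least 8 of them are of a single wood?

48

Pigeonhole: put each drawn plank into a box by wood. The largest draw with every box below 8 takes min(count, 7) from each wood; woods with fewer than 7 contribute all they have.
Σ min(cᵢ, 7) = 7 + 2 + 4 + 7 + 4 + 7 + 6 + 3 + 7 = 47.
Draw number 47 + 1 = 48 must push one box to 8.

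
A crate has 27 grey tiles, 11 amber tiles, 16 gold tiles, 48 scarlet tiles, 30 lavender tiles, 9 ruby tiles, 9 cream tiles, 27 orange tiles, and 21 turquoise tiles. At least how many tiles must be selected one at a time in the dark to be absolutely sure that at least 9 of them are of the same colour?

An adversary could hand out at most 8 tiles per colour: 8 + 8 + 8 + 8 + 8 + 8 + 8 + 8 + 8 = 72 tiles and still no colour has 9.
By the pigeonhole principle, one more tile lands in a colour already at 8, so 73 draws are enough and 72 are not.

73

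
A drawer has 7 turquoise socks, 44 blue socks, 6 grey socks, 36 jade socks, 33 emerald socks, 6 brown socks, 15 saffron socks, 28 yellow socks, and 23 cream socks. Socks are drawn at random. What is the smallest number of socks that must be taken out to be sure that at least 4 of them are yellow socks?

In the worst case for collecting yellow socks, every non-yellow sock comes out first.
There are 7 + 44 + 6 + 36 + 33 + 6 + 15 + 23 = 170 non-yellow socks altogether.
After those, each further sock must be yellow, so 170 + 4 = 174 draws guarantee 4 yellow socks.

174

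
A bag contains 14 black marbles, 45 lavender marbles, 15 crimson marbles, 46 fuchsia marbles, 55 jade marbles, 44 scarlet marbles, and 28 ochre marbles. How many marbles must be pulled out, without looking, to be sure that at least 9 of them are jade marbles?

201

In the worst case for collecting jade marbles, every non-jade marble comes out first.
There are 14 + 45 + 15 + 46 + 44 + 28 = 192 non-jade marbles altogether.
After those, each further marble must be jade, so 192 + 9 = 201 draws guarantee 9 jade marbles.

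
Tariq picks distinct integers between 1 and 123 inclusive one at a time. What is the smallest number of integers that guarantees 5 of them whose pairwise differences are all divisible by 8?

Integers whose pairwise differences are multiples of 8 are exactly those sharing a remainder mod 8. Pigeonhole: the 8 residue classes mod 8 are the pigeonholes.
With 32 integers one could put 4 in each residue class and have no class reach 5.
The 33rd integer pushes some class to 5, so 8·4 + 1 = 33.

33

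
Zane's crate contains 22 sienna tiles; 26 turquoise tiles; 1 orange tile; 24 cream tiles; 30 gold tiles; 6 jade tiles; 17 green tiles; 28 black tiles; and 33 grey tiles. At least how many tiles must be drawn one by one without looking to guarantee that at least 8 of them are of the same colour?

57

Put each drawn tile into a box by colour. The largest draw with every box below 8 takes min(count, 7) from each colour; colours with fewer than 7 contribute all they have.
Σ min(cᵢ, 7) = 7 + 7 + 1 + 7 + 7 + 6 + 7 + 7 + 7 = 56.
Draw number 56 + 1 = 57 must push one box to 8.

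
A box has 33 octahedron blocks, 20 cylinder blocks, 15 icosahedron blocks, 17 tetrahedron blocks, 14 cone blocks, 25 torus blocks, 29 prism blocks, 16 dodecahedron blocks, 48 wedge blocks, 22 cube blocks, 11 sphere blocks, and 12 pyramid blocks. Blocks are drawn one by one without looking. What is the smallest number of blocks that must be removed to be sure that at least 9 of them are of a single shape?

Put each drawn block into a box by shape. The largest draw with every box below 9 takes min(count, 8) from each shape.
Σ min(cᵢ, 8) = 8 + 8 + 8 + 8 + 8 + 8 + 8 + 8 + 8 + 8 + 8 + 8 = 96.
Draw number 96 + 1 = 97 must push one box to 9.

97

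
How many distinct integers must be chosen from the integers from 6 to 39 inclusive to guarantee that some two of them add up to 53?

A set avoiding the sum 53 can contain at most one of each pair {x, 53−x}, plus the 8 elements whose complement lies outside the range.
The integers 6, …, 26 (21 of them) are such a set: any two sum to at least 6+7 = 13 and at most 25+26 = 51 < 53.
Any 22nd integer completes one of the 13 pairs, so 22 choices force a sum of 53.

22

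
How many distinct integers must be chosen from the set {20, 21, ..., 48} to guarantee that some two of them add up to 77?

20

Group the elements by complementary pair {x, 77−x}: {29,48}, {30,47}, {31,46}, …, giving 10 two-element pairs and 9 integers whose partner 77−x falls outside [20,48].
Treating each of those 19 groups as a pigeonhole, one can pick one integer per group — 19 integers — with no two summing to 77.
The 20th integer lands in an occupied pair, forcing a sum of 77.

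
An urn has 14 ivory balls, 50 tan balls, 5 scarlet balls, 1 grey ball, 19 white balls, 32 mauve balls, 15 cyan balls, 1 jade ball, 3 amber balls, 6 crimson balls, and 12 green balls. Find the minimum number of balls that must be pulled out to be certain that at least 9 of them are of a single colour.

An adversary could hand out at most 8 balls per colour (5 colours run out sooner): 8 + 8 + 5 + 1 + 8 + 8 + 8 + 1 + 3 + 6 + 8 = 64 balls and still no colour has 9.
Pigeonhole: one more ball lands in a colour already at 8, so 65 draws are enough and 64 are not.

65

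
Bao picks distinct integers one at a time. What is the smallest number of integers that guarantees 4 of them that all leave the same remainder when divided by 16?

The 16 residue classes mod 16 are the pigeonholes.
With 48 integers one could put 3 in each residue class and have no class reach 4.
The 49th integer pushes some class to 4, so 16·3 + 1 = 49.

49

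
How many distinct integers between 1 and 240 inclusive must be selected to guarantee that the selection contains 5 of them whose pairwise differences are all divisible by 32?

Integers whose pairwise differences are multiples of 32 are exactly those sharing a remainder mod 32. The 32 residue classes mod 32 are the pigeonholes.
With 128 integers one could put 4 in each residue class and have no class reach 5.
The 129th integer pushes some class to 5, so 32·4 + 1 = 129.

129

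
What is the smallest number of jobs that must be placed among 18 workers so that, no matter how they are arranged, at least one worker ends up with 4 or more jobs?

55

With 54 jobs one could put exactly 3 in each of the 18 workers, and no worker would reach 4.
One more job must land in a worker that already has 3, giving it 4.
So 18 × 3 + 1 = 55 jobs are required.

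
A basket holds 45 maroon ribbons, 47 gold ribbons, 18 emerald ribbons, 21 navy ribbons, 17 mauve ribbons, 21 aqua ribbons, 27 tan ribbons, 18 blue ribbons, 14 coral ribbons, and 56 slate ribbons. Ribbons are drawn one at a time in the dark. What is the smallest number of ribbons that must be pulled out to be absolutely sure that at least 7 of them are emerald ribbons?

In the worst case for collecting emerald ribbons, every non-emerald ribbon comes out first.
There are 45 + 47 + 21 + 17 + 21 + 27 + 18 + 14 + 56 = 266 non-emerald ribbons altogether.
After those, each further ribbon must be emerald, so 266 + 7 = 273 draws guarantee 7 emerald ribbons.

273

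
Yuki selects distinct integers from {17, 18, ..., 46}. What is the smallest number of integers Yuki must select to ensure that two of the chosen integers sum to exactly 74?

22

Two chosen integers sum to 74 exactly when both halves of some pair {x, 74−x} with 28 ≤ x ≤ 74−x ≤ 46 are chosen — 9 such pairs.
The remaining 12 elements (those with no distinct partner in range) can never complete a 74-sum, so the worst case takes all of them and one from each pair: 12 + 9 = 21.
The 22nd integer has to be the second member of some pair, so 21 + 1 = 22.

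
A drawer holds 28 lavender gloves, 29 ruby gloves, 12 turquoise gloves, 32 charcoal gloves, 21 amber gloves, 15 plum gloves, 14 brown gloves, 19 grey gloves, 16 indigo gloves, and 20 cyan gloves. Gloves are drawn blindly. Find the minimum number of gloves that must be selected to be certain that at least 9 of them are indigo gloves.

In the worst case for collecting indigo gloves, every non-indigo glove comes out first.
There are 28 + 29 + 12 + 32 + 21 + 15 + 14 + 19 + 20 = 190 non-indigo gloves altogether.
After those, each further glove must be indigo, so 190 + 9 = 199 draws guarantee 9 indigo gloves.

199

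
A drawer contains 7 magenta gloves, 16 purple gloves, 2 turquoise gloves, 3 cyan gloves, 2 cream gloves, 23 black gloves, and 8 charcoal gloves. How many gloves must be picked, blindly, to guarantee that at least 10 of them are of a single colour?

An adversary could hand out at most 9 gloves per colour (5 colours run out sooner): 7 + 9 + 2 + 3 + 2 + 9 + 8 = 40 gloves and still no colour has 10.
Pigeonhole: one more glove lands in a colour already at 9, so 41 draws are enough and 40 are not.

41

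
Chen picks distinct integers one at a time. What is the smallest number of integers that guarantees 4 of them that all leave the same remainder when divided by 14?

By the pigeonhole principle, the 14 residue classes mod 14 are the pigeonholes.
With 42 integers one could put 3 in each residue class and have no class reach 4.
The 43rd integer pushes some class to 4, so 14·3 + 1 = 43.

43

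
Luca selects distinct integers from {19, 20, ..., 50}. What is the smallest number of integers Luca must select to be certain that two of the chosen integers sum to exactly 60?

22

A set avoiding the sum 60 can contain at most one of each pair {x, 60−x}, plus the 10 elements whose complement lies outside the range or equal to its own complement.
The integers 30, …, 50 (21 of them) are such a set: any two sum to at least 30+31 = 61 > 60.
Any 22nd integer completes one of the 11 pairs, so 22 choices force a sum of 60.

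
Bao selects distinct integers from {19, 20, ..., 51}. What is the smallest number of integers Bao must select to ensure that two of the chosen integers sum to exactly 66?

20

Two chosen integers sum to 66 exactly when both halves of some pair {x, 66−x} with 19 ≤ x ≤ 66−x ≤ 47 are chosen — 14 such pairs.
The remaining 5 elements (those with no distinct partner in range) can never complete a 66-sum, so the worst case takes all of them and one from each pair: 5 + 14 = 19.
Pigeonhole: the 20th integer has to be the second member of some pair, so 19 + 1 = 20.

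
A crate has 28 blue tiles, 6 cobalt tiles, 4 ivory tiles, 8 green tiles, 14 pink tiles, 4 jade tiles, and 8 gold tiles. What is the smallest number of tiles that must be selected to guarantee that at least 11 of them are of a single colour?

Pigeonhole: put each drawn tile into a box by colour. The largest draw with every box below 11 takes min(count, 10) from each colour; colours with fewer than 10 contribute all they have.
Σ min(cᵢ, 10) = 10 + 6 + 4 + 8 + 10 + 4 + 8 = 50.
Draw number 50 + 1 = 51 must push one box to 11.

51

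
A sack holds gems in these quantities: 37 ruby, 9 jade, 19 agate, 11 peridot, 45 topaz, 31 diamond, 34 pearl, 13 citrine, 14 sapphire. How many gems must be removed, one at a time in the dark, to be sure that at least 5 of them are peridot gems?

207

In the worst case for collecting peridot gems, every non-peridot gem comes out first.
There are 37 + 9 + 19 + 45 + 31 + 34 + 13 + 14 = 202 non-peridot gems altogether.
After those, each further gem must be peridot, so 202 + 5 = 207 draws guarantee 5 peridot gems.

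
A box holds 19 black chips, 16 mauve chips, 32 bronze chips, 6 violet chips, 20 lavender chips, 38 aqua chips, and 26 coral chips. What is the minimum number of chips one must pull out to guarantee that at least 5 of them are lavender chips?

142

In the worst case for collecting lavender chips, every non-lavender chip comes out first.
There are 19 + 16 + 32 + 6 + 38 + 26 = 137 non-lavender chips altogether.
After those, each further chip must be lavender, so 137 + 5 = 142 draws guarantee 5 lavender chips.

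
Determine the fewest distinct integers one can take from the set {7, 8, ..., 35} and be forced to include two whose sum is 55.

Two chosen integers sum to 55 exactly when both halves of some pair {x, 55−x} with 20 ≤ x ≤ 55−x ≤ 35 are chosen — 8 such pairs.
The remaining 13 elements (those with no distinct partner in range) can never complete a 55-sum, so the worst case takes all of them and one from each pair: 13 + 8 = 21.
The 22nd integer has to be the second member of some pair, so 21 + 1 = 22.

22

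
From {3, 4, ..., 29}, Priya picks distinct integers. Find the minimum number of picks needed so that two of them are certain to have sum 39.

18

A set avoiding the sum 39 can contain at most one of each pair {x, 39−x}, plus the 7 elements whose complement lies outside the range.
The integers 3, …, 19 (17 of them) are such a set: any two sum to at least 3+4 = 7 and at most 18+19 = 37 < 39.
Pigeonhole: any 18th integer completes one of the 10 pairs, so 18 choices force a sum of 39.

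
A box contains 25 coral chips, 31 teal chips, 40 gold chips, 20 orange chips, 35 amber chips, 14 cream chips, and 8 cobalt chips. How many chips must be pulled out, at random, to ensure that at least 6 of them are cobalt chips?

171

In the worst case for collecting cobalt chips, every non-cobalt chip comes out first.
There are 25 + 31 + 40 + 20 + 35 + 14 = 165 non-cobalt chips altogether.
After those, each further chip must be cobalt, so 165 + 6 = 171 draws guarantee 6 cobalt chips.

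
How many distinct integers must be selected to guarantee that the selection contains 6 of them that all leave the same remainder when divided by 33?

166

The 33 residue classes mod 33 are the pigeonholes.
With 165 integers one could put 5 in each residue class and have no class reach 6.
The 166th integer pushes some class to 6, so 33·5 + 1 = 166.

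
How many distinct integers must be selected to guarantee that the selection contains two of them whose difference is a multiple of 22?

Integers whose pairwise differences are multiples of 22 are exactly those sharing a remainder mod 22. The 22 residue classes mod 22 are the pigeonholes.
With 22 integers one could put 1 in each residue class and have no class reach 2.
The 23rd integer pushes some class to 2, so 22·1 + 1 = 23.

23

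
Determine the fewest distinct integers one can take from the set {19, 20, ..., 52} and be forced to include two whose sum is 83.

24

Two chosen integers sum to 83 exactly when both halves of some pair {x, 83−x} with 31 ≤ x ≤ 83−x ≤ 52 are chosen — 11 such pairs.
The remaining 12 elements (those with no distinct partner in range) can never complete a 83-sum, so the worst case takes all of them and one from each pair: 12 + 11 = 23.
The 24th integer has to be the second member of some pair, so 23 + 1 = 24.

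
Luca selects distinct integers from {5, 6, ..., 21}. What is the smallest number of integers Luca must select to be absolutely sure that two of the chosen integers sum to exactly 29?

11

Two chosen integers sum to 29 exactly when both halves of some pair {x, 29−x} with 8 ≤ x ≤ 29−x ≤ 21 are chosen — 7 such pairs.
The remaining 3 elements (those with no distinct partner in range) can never complete a 29-sum, so the worst case takes all of them and one from each pair: 3 + 7 = 10.
The 11th integer has to be the second member of some pair, so 10 + 1 = 11.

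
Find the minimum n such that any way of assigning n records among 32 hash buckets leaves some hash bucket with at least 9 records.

With 256 records one could put exactly 8 in each of the 32 hash buckets, and no hash bucket would reach 9.
Pigeonhole: one more record must land in a hash bucket that already has 8, giving it 9.
So 32 × 8 + 1 = 257 records are required.

257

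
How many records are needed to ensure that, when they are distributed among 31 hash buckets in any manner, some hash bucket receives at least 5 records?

125

With 124 records one could put exactly 4 in each of the 31 hash buckets, and no hash bucket would reach 5.
Pigeonhole: one more record must land in a hash bucket that already has 4, giving it 5.
So 31 × 4 + 1 = 125 records are required.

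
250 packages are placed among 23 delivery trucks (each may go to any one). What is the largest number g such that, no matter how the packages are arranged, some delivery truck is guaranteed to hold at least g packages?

By pigeonhole, the 23 delivery trucks are the holes and the 250 packages are the pigeons.
If every delivery truck held at most 10 packages, the total would be at most 23 × 10 = 230, which is less than 250.
So some delivery truck holds at least ⌈250/23⌉ = 11 packages.

11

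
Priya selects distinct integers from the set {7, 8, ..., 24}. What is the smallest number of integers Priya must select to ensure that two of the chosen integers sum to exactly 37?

Two chosen integers sum to 37 exactly when both halves of some pair {x, 37−x} with 13 ≤ x ≤ 37−x ≤ 24 are chosen — 6 such pairs.
The remaining 6 elements (those with no distinct partner in range) can never complete a 37-sum, so the worst case takes all of them and one from each pair: 6 + 6 = 12.
The 13th integer has to be the second member of some pair, so 12 + 1 = 13.

13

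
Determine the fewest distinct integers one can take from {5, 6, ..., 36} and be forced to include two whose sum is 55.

Group the elements by complementary pair {x, 55−x}: {19,36}, {20,35}, {21,34}, …, giving 9 two-element pairs and 14 integers whose partner 55−x falls outside [5,36].
Treating each of those 23 groups as a pigeonhole, one can pick one integer per group — 23 integers — with no two summing to 55.
The 24th integer lands in an occupied pair, forcing a sum of 55.

24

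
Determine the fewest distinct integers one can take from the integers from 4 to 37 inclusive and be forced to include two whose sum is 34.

Group the elements by complementary pair {x, 34−x}: {4,30}, {5,29}, {6,28}, …, giving 13 two-element pairs, the single value 17 (it cannot pair with itself since the integers are distinct), and 7 integers whose partner 34−x falls outside [4,37].
By the pigeonhole principle, treating each of those 21 groups as a pigeonhole, one can pick one integer per group — 21 integers — with no two summing to 34.
The 22nd integer lands in an occupied pair, forcing a sum of 34.

22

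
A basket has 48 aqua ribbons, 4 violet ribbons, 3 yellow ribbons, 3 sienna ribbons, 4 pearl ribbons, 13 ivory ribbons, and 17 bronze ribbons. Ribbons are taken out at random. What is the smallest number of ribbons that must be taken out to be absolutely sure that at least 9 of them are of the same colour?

Put each drawn ribbon into a box by colour. The largest draw with every box below 9 takes min(count, 8) from each colour; colours with fewer than 8 contribute all they have.
Σ min(cᵢ, 8) = 8 + 4 + 3 + 3 + 4 + 8 + 8 = 38.
Draw number 38 + 1 = 39 must push one box to 9.

39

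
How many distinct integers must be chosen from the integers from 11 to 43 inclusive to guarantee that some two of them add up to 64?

Two chosen integers sum to 64 exactly when both halves of some pair {x, 64−x} with 21 ≤ x ≤ 64−x ≤ 43 are chosen — 11 such pairs.
The remaining 11 elements (those with no distinct partner in range) can never complete a 64-sum, so the worst case takes all of them and one from each pair: 11 + 11 = 22.
By the pigeonhole principle, the 23rd integer has to be the second member of some pair, so 22 + 1 = 23.

23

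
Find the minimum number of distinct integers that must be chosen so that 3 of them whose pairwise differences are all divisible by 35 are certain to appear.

Integers whose pairwise differences are multiples of 35 are exactly those sharing a remainder mod 35. The 35 residue classes mod 35 are the pigeonholes.
With 70 integers one could put 2 in each residue class and have no class reach 3.
The 71st integer pushes some class to 3, so 35·2 + 1 = 71.

71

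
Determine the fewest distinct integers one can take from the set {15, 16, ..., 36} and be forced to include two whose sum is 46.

15

Group the elements by complementary pair {x, 46−x}: {15,31}, {16,30}, {17,29}, …, giving 8 two-element pairs; the single value 23 (it cannot pair with itself since the integers are distinct); and 5 integers whose partner 46−x falls outside [15,36].
By the pigeonhole principle, treating each of those 14 groups as a pigeonhole, one can pick one integer per group — 14 integers — with no two summing to 46.
The 15th integer lands in an occupied pair, forcing a sum of 46.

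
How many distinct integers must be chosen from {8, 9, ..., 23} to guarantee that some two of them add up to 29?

10

Group the elements by complementary pair {x, 29−x}: {8,21}, {9,20}, {10,19}, …, giving 7 two-element pairs and 2 integers whose partner 29−x falls outside [8,23].
Treating each of those 9 groups as a pigeonhole, one can pick one integer per group — 9 integers — with no two summing to 29.
The 10th integer lands in an occupied pair, forcing a sum of 29.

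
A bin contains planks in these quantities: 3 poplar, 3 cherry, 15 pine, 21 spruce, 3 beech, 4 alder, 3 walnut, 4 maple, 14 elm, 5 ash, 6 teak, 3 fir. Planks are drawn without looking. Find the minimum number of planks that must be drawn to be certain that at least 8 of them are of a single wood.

56

The 12 woods are the holes; the planks drawn are the pigeons.
To avoid 8 of any one wood, the worst case takes at most 7 of each wood, or every plank of a wood that has fewer than 7.
That gives 3 + 3 + 7 + 7 + 3 + 4 + 3 + 4 + 7 + 5 + 6 + 3 = 55 planks with no wood reaching 8.
The next plank forces some wood to 8, so 55 + 1 = 56.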